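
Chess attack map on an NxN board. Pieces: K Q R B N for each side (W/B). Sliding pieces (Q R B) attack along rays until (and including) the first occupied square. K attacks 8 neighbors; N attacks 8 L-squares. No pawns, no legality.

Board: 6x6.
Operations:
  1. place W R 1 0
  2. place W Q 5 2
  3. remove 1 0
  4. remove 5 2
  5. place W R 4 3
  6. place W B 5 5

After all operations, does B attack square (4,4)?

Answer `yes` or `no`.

Op 1: place WR@(1,0)
Op 2: place WQ@(5,2)
Op 3: remove (1,0)
Op 4: remove (5,2)
Op 5: place WR@(4,3)
Op 6: place WB@(5,5)
Per-piece attacks for B:
B attacks (4,4): no

Answer: no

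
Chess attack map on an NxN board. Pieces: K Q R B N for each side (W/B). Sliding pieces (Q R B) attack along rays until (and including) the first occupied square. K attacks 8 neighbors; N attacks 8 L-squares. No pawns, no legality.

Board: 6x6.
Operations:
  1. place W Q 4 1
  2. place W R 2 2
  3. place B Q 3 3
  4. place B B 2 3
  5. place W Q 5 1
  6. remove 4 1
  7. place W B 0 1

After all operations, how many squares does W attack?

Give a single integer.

Answer: 19

Derivation:
Op 1: place WQ@(4,1)
Op 2: place WR@(2,2)
Op 3: place BQ@(3,3)
Op 4: place BB@(2,3)
Op 5: place WQ@(5,1)
Op 6: remove (4,1)
Op 7: place WB@(0,1)
Per-piece attacks for W:
  WB@(0,1): attacks (1,2) (2,3) (1,0) [ray(1,1) blocked at (2,3)]
  WR@(2,2): attacks (2,3) (2,1) (2,0) (3,2) (4,2) (5,2) (1,2) (0,2) [ray(0,1) blocked at (2,3)]
  WQ@(5,1): attacks (5,2) (5,3) (5,4) (5,5) (5,0) (4,1) (3,1) (2,1) (1,1) (0,1) (4,2) (3,3) (4,0) [ray(-1,0) blocked at (0,1); ray(-1,1) blocked at (3,3)]
Union (19 distinct): (0,1) (0,2) (1,0) (1,1) (1,2) (2,0) (2,1) (2,3) (3,1) (3,2) (3,3) (4,0) (4,1) (4,2) (5,0) (5,2) (5,3) (5,4) (5,5)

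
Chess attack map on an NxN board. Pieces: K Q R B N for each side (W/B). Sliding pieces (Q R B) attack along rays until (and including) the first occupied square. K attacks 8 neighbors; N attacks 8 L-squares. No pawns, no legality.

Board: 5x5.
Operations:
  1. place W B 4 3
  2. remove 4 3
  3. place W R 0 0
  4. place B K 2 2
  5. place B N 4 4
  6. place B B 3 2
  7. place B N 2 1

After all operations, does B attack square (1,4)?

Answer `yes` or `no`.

Op 1: place WB@(4,3)
Op 2: remove (4,3)
Op 3: place WR@(0,0)
Op 4: place BK@(2,2)
Op 5: place BN@(4,4)
Op 6: place BB@(3,2)
Op 7: place BN@(2,1)
Per-piece attacks for B:
  BN@(2,1): attacks (3,3) (4,2) (1,3) (0,2) (4,0) (0,0)
  BK@(2,2): attacks (2,3) (2,1) (3,2) (1,2) (3,3) (3,1) (1,3) (1,1)
  BB@(3,2): attacks (4,3) (4,1) (2,3) (1,4) (2,1) [ray(-1,-1) blocked at (2,1)]
  BN@(4,4): attacks (3,2) (2,3)
B attacks (1,4): yes

Answer: yes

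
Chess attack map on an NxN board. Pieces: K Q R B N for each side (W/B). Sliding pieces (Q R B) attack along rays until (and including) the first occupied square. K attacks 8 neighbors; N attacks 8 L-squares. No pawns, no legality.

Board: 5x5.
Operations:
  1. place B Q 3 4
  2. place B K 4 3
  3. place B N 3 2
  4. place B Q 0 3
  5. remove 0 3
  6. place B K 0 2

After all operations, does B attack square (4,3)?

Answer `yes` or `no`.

Answer: yes

Derivation:
Op 1: place BQ@(3,4)
Op 2: place BK@(4,3)
Op 3: place BN@(3,2)
Op 4: place BQ@(0,3)
Op 5: remove (0,3)
Op 6: place BK@(0,2)
Per-piece attacks for B:
  BK@(0,2): attacks (0,3) (0,1) (1,2) (1,3) (1,1)
  BN@(3,2): attacks (4,4) (2,4) (1,3) (4,0) (2,0) (1,1)
  BQ@(3,4): attacks (3,3) (3,2) (4,4) (2,4) (1,4) (0,4) (4,3) (2,3) (1,2) (0,1) [ray(0,-1) blocked at (3,2); ray(1,-1) blocked at (4,3)]
  BK@(4,3): attacks (4,4) (4,2) (3,3) (3,4) (3,2)
B attacks (4,3): yes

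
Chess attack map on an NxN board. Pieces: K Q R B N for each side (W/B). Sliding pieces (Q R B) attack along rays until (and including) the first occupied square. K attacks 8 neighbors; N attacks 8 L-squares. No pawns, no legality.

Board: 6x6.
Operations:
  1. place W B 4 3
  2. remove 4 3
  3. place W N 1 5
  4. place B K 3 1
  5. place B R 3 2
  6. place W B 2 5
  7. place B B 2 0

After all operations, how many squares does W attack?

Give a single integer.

Op 1: place WB@(4,3)
Op 2: remove (4,3)
Op 3: place WN@(1,5)
Op 4: place BK@(3,1)
Op 5: place BR@(3,2)
Op 6: place WB@(2,5)
Op 7: place BB@(2,0)
Per-piece attacks for W:
  WN@(1,5): attacks (2,3) (3,4) (0,3)
  WB@(2,5): attacks (3,4) (4,3) (5,2) (1,4) (0,3)
Union (6 distinct): (0,3) (1,4) (2,3) (3,4) (4,3) (5,2)

Answer: 6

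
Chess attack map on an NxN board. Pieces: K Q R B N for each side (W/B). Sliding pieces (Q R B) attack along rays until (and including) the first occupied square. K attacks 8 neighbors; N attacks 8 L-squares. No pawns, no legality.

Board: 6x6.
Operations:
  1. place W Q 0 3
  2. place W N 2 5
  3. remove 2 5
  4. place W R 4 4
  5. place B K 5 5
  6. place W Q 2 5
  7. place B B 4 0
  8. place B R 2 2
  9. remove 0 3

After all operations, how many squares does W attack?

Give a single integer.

Op 1: place WQ@(0,3)
Op 2: place WN@(2,5)
Op 3: remove (2,5)
Op 4: place WR@(4,4)
Op 5: place BK@(5,5)
Op 6: place WQ@(2,5)
Op 7: place BB@(4,0)
Op 8: place BR@(2,2)
Op 9: remove (0,3)
Per-piece attacks for W:
  WQ@(2,5): attacks (2,4) (2,3) (2,2) (3,5) (4,5) (5,5) (1,5) (0,5) (3,4) (4,3) (5,2) (1,4) (0,3) [ray(0,-1) blocked at (2,2); ray(1,0) blocked at (5,5)]
  WR@(4,4): attacks (4,5) (4,3) (4,2) (4,1) (4,0) (5,4) (3,4) (2,4) (1,4) (0,4) [ray(0,-1) blocked at (4,0)]
Union (18 distinct): (0,3) (0,4) (0,5) (1,4) (1,5) (2,2) (2,3) (2,4) (3,4) (3,5) (4,0) (4,1) (4,2) (4,3) (4,5) (5,2) (5,4) (5,5)

Answer: 18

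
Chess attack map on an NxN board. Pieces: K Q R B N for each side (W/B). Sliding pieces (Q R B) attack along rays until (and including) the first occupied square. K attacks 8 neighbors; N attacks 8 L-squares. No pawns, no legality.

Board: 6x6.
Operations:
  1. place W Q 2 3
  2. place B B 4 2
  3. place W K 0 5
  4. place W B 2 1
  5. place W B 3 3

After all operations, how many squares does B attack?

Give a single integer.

Op 1: place WQ@(2,3)
Op 2: place BB@(4,2)
Op 3: place WK@(0,5)
Op 4: place WB@(2,1)
Op 5: place WB@(3,3)
Per-piece attacks for B:
  BB@(4,2): attacks (5,3) (5,1) (3,3) (3,1) (2,0) [ray(-1,1) blocked at (3,3)]
Union (5 distinct): (2,0) (3,1) (3,3) (5,1) (5,3)

Answer: 5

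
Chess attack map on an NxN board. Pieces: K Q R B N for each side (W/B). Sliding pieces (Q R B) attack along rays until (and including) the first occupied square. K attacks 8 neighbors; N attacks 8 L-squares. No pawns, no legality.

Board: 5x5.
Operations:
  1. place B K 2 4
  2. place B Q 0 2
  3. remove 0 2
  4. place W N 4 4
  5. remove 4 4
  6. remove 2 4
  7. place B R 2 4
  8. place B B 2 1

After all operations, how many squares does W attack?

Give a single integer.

Answer: 0

Derivation:
Op 1: place BK@(2,4)
Op 2: place BQ@(0,2)
Op 3: remove (0,2)
Op 4: place WN@(4,4)
Op 5: remove (4,4)
Op 6: remove (2,4)
Op 7: place BR@(2,4)
Op 8: place BB@(2,1)
Per-piece attacks for W:
Union (0 distinct): (none)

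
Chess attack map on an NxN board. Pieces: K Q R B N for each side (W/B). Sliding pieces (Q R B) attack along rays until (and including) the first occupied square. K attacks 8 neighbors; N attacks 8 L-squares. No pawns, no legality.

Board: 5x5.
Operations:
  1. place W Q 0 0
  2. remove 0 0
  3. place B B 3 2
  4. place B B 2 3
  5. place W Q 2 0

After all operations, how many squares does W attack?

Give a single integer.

Answer: 11

Derivation:
Op 1: place WQ@(0,0)
Op 2: remove (0,0)
Op 3: place BB@(3,2)
Op 4: place BB@(2,3)
Op 5: place WQ@(2,0)
Per-piece attacks for W:
  WQ@(2,0): attacks (2,1) (2,2) (2,3) (3,0) (4,0) (1,0) (0,0) (3,1) (4,2) (1,1) (0,2) [ray(0,1) blocked at (2,3)]
Union (11 distinct): (0,0) (0,2) (1,0) (1,1) (2,1) (2,2) (2,3) (3,0) (3,1) (4,0) (4,2)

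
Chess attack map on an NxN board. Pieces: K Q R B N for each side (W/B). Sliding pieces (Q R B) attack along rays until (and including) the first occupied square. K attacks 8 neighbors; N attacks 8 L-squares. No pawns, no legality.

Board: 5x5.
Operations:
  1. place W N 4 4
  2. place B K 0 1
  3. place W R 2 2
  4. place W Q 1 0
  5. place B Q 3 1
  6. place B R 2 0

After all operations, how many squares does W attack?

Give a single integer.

Answer: 14

Derivation:
Op 1: place WN@(4,4)
Op 2: place BK@(0,1)
Op 3: place WR@(2,2)
Op 4: place WQ@(1,0)
Op 5: place BQ@(3,1)
Op 6: place BR@(2,0)
Per-piece attacks for W:
  WQ@(1,0): attacks (1,1) (1,2) (1,3) (1,4) (2,0) (0,0) (2,1) (3,2) (4,3) (0,1) [ray(1,0) blocked at (2,0); ray(-1,1) blocked at (0,1)]
  WR@(2,2): attacks (2,3) (2,4) (2,1) (2,0) (3,2) (4,2) (1,2) (0,2) [ray(0,-1) blocked at (2,0)]
  WN@(4,4): attacks (3,2) (2,3)
Union (14 distinct): (0,0) (0,1) (0,2) (1,1) (1,2) (1,3) (1,4) (2,0) (2,1) (2,3) (2,4) (3,2) (4,2) (4,3)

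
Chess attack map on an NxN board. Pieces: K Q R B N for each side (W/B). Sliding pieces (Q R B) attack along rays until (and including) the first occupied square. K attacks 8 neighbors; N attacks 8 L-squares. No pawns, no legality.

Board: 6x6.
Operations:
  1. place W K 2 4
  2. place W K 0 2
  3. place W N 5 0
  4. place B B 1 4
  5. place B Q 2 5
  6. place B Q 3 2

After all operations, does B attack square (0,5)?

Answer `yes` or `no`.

Op 1: place WK@(2,4)
Op 2: place WK@(0,2)
Op 3: place WN@(5,0)
Op 4: place BB@(1,4)
Op 5: place BQ@(2,5)
Op 6: place BQ@(3,2)
Per-piece attacks for B:
  BB@(1,4): attacks (2,5) (2,3) (3,2) (0,5) (0,3) [ray(1,1) blocked at (2,5); ray(1,-1) blocked at (3,2)]
  BQ@(2,5): attacks (2,4) (3,5) (4,5) (5,5) (1,5) (0,5) (3,4) (4,3) (5,2) (1,4) [ray(0,-1) blocked at (2,4); ray(-1,-1) blocked at (1,4)]
  BQ@(3,2): attacks (3,3) (3,4) (3,5) (3,1) (3,0) (4,2) (5,2) (2,2) (1,2) (0,2) (4,3) (5,4) (4,1) (5,0) (2,3) (1,4) (2,1) (1,0) [ray(-1,0) blocked at (0,2); ray(1,-1) blocked at (5,0); ray(-1,1) blocked at (1,4)]
B attacks (0,5): yes

Answer: yes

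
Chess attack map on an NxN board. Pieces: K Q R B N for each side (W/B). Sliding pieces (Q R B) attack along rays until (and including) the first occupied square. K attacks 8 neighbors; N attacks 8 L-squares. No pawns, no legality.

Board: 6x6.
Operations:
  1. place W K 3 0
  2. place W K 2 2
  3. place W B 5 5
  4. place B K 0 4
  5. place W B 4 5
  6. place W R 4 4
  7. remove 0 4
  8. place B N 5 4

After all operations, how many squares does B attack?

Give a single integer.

Op 1: place WK@(3,0)
Op 2: place WK@(2,2)
Op 3: place WB@(5,5)
Op 4: place BK@(0,4)
Op 5: place WB@(4,5)
Op 6: place WR@(4,4)
Op 7: remove (0,4)
Op 8: place BN@(5,4)
Per-piece attacks for B:
  BN@(5,4): attacks (3,5) (4,2) (3,3)
Union (3 distinct): (3,3) (3,5) (4,2)

Answer: 3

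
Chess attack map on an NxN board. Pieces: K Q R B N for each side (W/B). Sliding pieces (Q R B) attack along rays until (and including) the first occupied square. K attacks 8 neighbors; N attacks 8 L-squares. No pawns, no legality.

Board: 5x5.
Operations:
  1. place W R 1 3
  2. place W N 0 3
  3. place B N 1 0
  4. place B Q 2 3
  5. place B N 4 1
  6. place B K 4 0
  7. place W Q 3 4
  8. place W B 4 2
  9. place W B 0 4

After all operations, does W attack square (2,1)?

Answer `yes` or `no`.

Answer: no

Derivation:
Op 1: place WR@(1,3)
Op 2: place WN@(0,3)
Op 3: place BN@(1,0)
Op 4: place BQ@(2,3)
Op 5: place BN@(4,1)
Op 6: place BK@(4,0)
Op 7: place WQ@(3,4)
Op 8: place WB@(4,2)
Op 9: place WB@(0,4)
Per-piece attacks for W:
  WN@(0,3): attacks (2,4) (1,1) (2,2)
  WB@(0,4): attacks (1,3) [ray(1,-1) blocked at (1,3)]
  WR@(1,3): attacks (1,4) (1,2) (1,1) (1,0) (2,3) (0,3) [ray(0,-1) blocked at (1,0); ray(1,0) blocked at (2,3); ray(-1,0) blocked at (0,3)]
  WQ@(3,4): attacks (3,3) (3,2) (3,1) (3,0) (4,4) (2,4) (1,4) (0,4) (4,3) (2,3) [ray(-1,0) blocked at (0,4); ray(-1,-1) blocked at (2,3)]
  WB@(4,2): attacks (3,3) (2,4) (3,1) (2,0)
W attacks (2,1): no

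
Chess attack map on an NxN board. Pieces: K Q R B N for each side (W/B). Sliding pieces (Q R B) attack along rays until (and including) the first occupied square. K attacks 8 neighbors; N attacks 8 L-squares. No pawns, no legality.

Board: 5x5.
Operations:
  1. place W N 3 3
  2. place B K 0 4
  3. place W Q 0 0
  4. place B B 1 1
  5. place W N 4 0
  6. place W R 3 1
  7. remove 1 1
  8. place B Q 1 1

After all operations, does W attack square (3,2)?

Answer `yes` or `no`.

Op 1: place WN@(3,3)
Op 2: place BK@(0,4)
Op 3: place WQ@(0,0)
Op 4: place BB@(1,1)
Op 5: place WN@(4,0)
Op 6: place WR@(3,1)
Op 7: remove (1,1)
Op 8: place BQ@(1,1)
Per-piece attacks for W:
  WQ@(0,0): attacks (0,1) (0,2) (0,3) (0,4) (1,0) (2,0) (3,0) (4,0) (1,1) [ray(0,1) blocked at (0,4); ray(1,0) blocked at (4,0); ray(1,1) blocked at (1,1)]
  WR@(3,1): attacks (3,2) (3,3) (3,0) (4,1) (2,1) (1,1) [ray(0,1) blocked at (3,3); ray(-1,0) blocked at (1,1)]
  WN@(3,3): attacks (1,4) (4,1) (2,1) (1,2)
  WN@(4,0): attacks (3,2) (2,1)
W attacks (3,2): yes

Answer: yes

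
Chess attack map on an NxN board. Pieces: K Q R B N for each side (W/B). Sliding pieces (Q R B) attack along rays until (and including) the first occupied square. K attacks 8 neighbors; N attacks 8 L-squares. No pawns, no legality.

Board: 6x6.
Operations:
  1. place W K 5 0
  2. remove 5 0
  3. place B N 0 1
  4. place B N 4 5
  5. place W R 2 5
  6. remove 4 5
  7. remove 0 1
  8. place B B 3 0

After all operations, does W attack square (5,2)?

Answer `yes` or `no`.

Op 1: place WK@(5,0)
Op 2: remove (5,0)
Op 3: place BN@(0,1)
Op 4: place BN@(4,5)
Op 5: place WR@(2,5)
Op 6: remove (4,5)
Op 7: remove (0,1)
Op 8: place BB@(3,0)
Per-piece attacks for W:
  WR@(2,5): attacks (2,4) (2,3) (2,2) (2,1) (2,0) (3,5) (4,5) (5,5) (1,5) (0,5)
W attacks (5,2): no

Answer: no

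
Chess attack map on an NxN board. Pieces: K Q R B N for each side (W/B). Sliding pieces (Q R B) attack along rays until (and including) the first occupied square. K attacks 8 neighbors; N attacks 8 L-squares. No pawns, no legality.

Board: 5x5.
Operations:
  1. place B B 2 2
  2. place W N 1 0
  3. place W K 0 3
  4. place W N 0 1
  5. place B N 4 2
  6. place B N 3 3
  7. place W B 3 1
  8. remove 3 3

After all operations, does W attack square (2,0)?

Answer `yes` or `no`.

Op 1: place BB@(2,2)
Op 2: place WN@(1,0)
Op 3: place WK@(0,3)
Op 4: place WN@(0,1)
Op 5: place BN@(4,2)
Op 6: place BN@(3,3)
Op 7: place WB@(3,1)
Op 8: remove (3,3)
Per-piece attacks for W:
  WN@(0,1): attacks (1,3) (2,2) (2,0)
  WK@(0,3): attacks (0,4) (0,2) (1,3) (1,4) (1,2)
  WN@(1,0): attacks (2,2) (3,1) (0,2)
  WB@(3,1): attacks (4,2) (4,0) (2,2) (2,0) [ray(1,1) blocked at (4,2); ray(-1,1) blocked at (2,2)]
W attacks (2,0): yes

Answer: yes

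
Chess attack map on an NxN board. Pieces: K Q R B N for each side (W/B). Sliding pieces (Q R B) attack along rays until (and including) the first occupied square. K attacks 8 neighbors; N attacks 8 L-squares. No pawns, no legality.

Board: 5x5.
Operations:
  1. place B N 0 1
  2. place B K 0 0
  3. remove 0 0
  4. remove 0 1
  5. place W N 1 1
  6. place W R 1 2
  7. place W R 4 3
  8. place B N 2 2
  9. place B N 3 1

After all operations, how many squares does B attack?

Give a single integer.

Answer: 10

Derivation:
Op 1: place BN@(0,1)
Op 2: place BK@(0,0)
Op 3: remove (0,0)
Op 4: remove (0,1)
Op 5: place WN@(1,1)
Op 6: place WR@(1,2)
Op 7: place WR@(4,3)
Op 8: place BN@(2,2)
Op 9: place BN@(3,1)
Per-piece attacks for B:
  BN@(2,2): attacks (3,4) (4,3) (1,4) (0,3) (3,0) (4,1) (1,0) (0,1)
  BN@(3,1): attacks (4,3) (2,3) (1,2) (1,0)
Union (10 distinct): (0,1) (0,3) (1,0) (1,2) (1,4) (2,3) (3,0) (3,4) (4,1) (4,3)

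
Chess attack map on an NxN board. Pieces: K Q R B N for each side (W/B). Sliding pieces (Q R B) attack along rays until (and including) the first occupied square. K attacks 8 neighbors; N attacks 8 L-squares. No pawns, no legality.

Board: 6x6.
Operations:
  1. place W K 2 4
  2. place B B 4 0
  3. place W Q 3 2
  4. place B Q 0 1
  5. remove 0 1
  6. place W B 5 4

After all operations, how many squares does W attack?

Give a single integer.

Answer: 24

Derivation:
Op 1: place WK@(2,4)
Op 2: place BB@(4,0)
Op 3: place WQ@(3,2)
Op 4: place BQ@(0,1)
Op 5: remove (0,1)
Op 6: place WB@(5,4)
Per-piece attacks for W:
  WK@(2,4): attacks (2,5) (2,3) (3,4) (1,4) (3,5) (3,3) (1,5) (1,3)
  WQ@(3,2): attacks (3,3) (3,4) (3,5) (3,1) (3,0) (4,2) (5,2) (2,2) (1,2) (0,2) (4,3) (5,4) (4,1) (5,0) (2,3) (1,4) (0,5) (2,1) (1,0) [ray(1,1) blocked at (5,4)]
  WB@(5,4): attacks (4,5) (4,3) (3,2) [ray(-1,-1) blocked at (3,2)]
Union (24 distinct): (0,2) (0,5) (1,0) (1,2) (1,3) (1,4) (1,5) (2,1) (2,2) (2,3) (2,5) (3,0) (3,1) (3,2) (3,3) (3,4) (3,5) (4,1) (4,2) (4,3) (4,5) (5,0) (5,2) (5,4)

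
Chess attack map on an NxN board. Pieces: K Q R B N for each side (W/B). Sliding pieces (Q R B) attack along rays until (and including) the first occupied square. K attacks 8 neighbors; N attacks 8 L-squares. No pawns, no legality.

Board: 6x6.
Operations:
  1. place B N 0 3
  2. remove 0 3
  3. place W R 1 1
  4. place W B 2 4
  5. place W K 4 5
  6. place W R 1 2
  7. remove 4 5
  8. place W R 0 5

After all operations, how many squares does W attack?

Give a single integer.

Answer: 24

Derivation:
Op 1: place BN@(0,3)
Op 2: remove (0,3)
Op 3: place WR@(1,1)
Op 4: place WB@(2,4)
Op 5: place WK@(4,5)
Op 6: place WR@(1,2)
Op 7: remove (4,5)
Op 8: place WR@(0,5)
Per-piece attacks for W:
  WR@(0,5): attacks (0,4) (0,3) (0,2) (0,1) (0,0) (1,5) (2,5) (3,5) (4,5) (5,5)
  WR@(1,1): attacks (1,2) (1,0) (2,1) (3,1) (4,1) (5,1) (0,1) [ray(0,1) blocked at (1,2)]
  WR@(1,2): attacks (1,3) (1,4) (1,5) (1,1) (2,2) (3,2) (4,2) (5,2) (0,2) [ray(0,-1) blocked at (1,1)]
  WB@(2,4): attacks (3,5) (3,3) (4,2) (5,1) (1,5) (1,3) (0,2)
Union (24 distinct): (0,0) (0,1) (0,2) (0,3) (0,4) (1,0) (1,1) (1,2) (1,3) (1,4) (1,5) (2,1) (2,2) (2,5) (3,1) (3,2) (3,3) (3,5) (4,1) (4,2) (4,5) (5,1) (5,2) (5,5)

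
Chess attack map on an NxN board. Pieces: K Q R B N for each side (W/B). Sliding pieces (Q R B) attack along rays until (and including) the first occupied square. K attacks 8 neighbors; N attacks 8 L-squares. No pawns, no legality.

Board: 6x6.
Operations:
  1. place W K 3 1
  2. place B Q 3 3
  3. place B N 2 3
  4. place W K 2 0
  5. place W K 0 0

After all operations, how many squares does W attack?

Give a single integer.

Op 1: place WK@(3,1)
Op 2: place BQ@(3,3)
Op 3: place BN@(2,3)
Op 4: place WK@(2,0)
Op 5: place WK@(0,0)
Per-piece attacks for W:
  WK@(0,0): attacks (0,1) (1,0) (1,1)
  WK@(2,0): attacks (2,1) (3,0) (1,0) (3,1) (1,1)
  WK@(3,1): attacks (3,2) (3,0) (4,1) (2,1) (4,2) (4,0) (2,2) (2,0)
Union (12 distinct): (0,1) (1,0) (1,1) (2,0) (2,1) (2,2) (3,0) (3,1) (3,2) (4,0) (4,1) (4,2)

Answer: 12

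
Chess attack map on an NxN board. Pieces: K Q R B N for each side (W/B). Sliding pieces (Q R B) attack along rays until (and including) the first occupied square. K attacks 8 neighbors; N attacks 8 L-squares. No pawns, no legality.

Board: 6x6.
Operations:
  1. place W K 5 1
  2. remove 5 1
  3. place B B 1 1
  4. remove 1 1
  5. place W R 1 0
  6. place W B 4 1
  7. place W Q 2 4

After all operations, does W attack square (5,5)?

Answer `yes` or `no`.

Answer: no

Derivation:
Op 1: place WK@(5,1)
Op 2: remove (5,1)
Op 3: place BB@(1,1)
Op 4: remove (1,1)
Op 5: place WR@(1,0)
Op 6: place WB@(4,1)
Op 7: place WQ@(2,4)
Per-piece attacks for W:
  WR@(1,0): attacks (1,1) (1,2) (1,3) (1,4) (1,5) (2,0) (3,0) (4,0) (5,0) (0,0)
  WQ@(2,4): attacks (2,5) (2,3) (2,2) (2,1) (2,0) (3,4) (4,4) (5,4) (1,4) (0,4) (3,5) (3,3) (4,2) (5,1) (1,5) (1,3) (0,2)
  WB@(4,1): attacks (5,2) (5,0) (3,2) (2,3) (1,4) (0,5) (3,0)
W attacks (5,5): no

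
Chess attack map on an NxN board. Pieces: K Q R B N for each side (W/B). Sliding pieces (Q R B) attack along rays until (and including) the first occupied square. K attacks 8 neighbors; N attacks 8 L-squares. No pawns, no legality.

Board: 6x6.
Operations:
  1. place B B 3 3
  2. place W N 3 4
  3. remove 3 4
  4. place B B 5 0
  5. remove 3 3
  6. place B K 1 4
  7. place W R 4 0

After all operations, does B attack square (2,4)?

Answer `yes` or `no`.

Op 1: place BB@(3,3)
Op 2: place WN@(3,4)
Op 3: remove (3,4)
Op 4: place BB@(5,0)
Op 5: remove (3,3)
Op 6: place BK@(1,4)
Op 7: place WR@(4,0)
Per-piece attacks for B:
  BK@(1,4): attacks (1,5) (1,3) (2,4) (0,4) (2,5) (2,3) (0,5) (0,3)
  BB@(5,0): attacks (4,1) (3,2) (2,3) (1,4) [ray(-1,1) blocked at (1,4)]
B attacks (2,4): yes

Answer: yes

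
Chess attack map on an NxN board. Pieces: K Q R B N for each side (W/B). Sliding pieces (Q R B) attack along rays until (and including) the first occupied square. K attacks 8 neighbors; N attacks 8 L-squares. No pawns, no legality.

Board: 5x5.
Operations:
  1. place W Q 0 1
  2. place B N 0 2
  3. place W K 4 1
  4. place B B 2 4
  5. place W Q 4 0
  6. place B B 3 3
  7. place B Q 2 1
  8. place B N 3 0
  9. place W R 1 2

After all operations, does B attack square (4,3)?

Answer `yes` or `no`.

Answer: yes

Derivation:
Op 1: place WQ@(0,1)
Op 2: place BN@(0,2)
Op 3: place WK@(4,1)
Op 4: place BB@(2,4)
Op 5: place WQ@(4,0)
Op 6: place BB@(3,3)
Op 7: place BQ@(2,1)
Op 8: place BN@(3,0)
Op 9: place WR@(1,2)
Per-piece attacks for B:
  BN@(0,2): attacks (1,4) (2,3) (1,0) (2,1)
  BQ@(2,1): attacks (2,2) (2,3) (2,4) (2,0) (3,1) (4,1) (1,1) (0,1) (3,2) (4,3) (3,0) (1,2) (1,0) [ray(0,1) blocked at (2,4); ray(1,0) blocked at (4,1); ray(-1,0) blocked at (0,1); ray(1,-1) blocked at (3,0); ray(-1,1) blocked at (1,2)]
  BB@(2,4): attacks (3,3) (1,3) (0,2) [ray(1,-1) blocked at (3,3); ray(-1,-1) blocked at (0,2)]
  BN@(3,0): attacks (4,2) (2,2) (1,1)
  BB@(3,3): attacks (4,4) (4,2) (2,4) (2,2) (1,1) (0,0) [ray(-1,1) blocked at (2,4)]
B attacks (4,3): yes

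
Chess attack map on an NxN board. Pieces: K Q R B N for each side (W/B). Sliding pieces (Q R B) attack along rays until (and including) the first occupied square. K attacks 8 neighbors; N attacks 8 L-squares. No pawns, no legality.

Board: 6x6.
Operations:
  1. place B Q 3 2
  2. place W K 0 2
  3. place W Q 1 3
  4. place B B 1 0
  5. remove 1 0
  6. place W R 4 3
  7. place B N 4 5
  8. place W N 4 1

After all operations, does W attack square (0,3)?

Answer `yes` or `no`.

Op 1: place BQ@(3,2)
Op 2: place WK@(0,2)
Op 3: place WQ@(1,3)
Op 4: place BB@(1,0)
Op 5: remove (1,0)
Op 6: place WR@(4,3)
Op 7: place BN@(4,5)
Op 8: place WN@(4,1)
Per-piece attacks for W:
  WK@(0,2): attacks (0,3) (0,1) (1,2) (1,3) (1,1)
  WQ@(1,3): attacks (1,4) (1,5) (1,2) (1,1) (1,0) (2,3) (3,3) (4,3) (0,3) (2,4) (3,5) (2,2) (3,1) (4,0) (0,4) (0,2) [ray(1,0) blocked at (4,3); ray(-1,-1) blocked at (0,2)]
  WN@(4,1): attacks (5,3) (3,3) (2,2) (2,0)
  WR@(4,3): attacks (4,4) (4,5) (4,2) (4,1) (5,3) (3,3) (2,3) (1,3) [ray(0,1) blocked at (4,5); ray(0,-1) blocked at (4,1); ray(-1,0) blocked at (1,3)]
W attacks (0,3): yes

Answer: yes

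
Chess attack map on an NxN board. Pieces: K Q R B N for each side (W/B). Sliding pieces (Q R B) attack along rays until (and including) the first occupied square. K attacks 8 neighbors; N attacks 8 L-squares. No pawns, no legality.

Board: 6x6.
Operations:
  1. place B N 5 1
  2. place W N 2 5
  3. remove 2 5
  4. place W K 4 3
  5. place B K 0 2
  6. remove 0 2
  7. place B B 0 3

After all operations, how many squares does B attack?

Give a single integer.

Op 1: place BN@(5,1)
Op 2: place WN@(2,5)
Op 3: remove (2,5)
Op 4: place WK@(4,3)
Op 5: place BK@(0,2)
Op 6: remove (0,2)
Op 7: place BB@(0,3)
Per-piece attacks for B:
  BB@(0,3): attacks (1,4) (2,5) (1,2) (2,1) (3,0)
  BN@(5,1): attacks (4,3) (3,2) (3,0)
Union (7 distinct): (1,2) (1,4) (2,1) (2,5) (3,0) (3,2) (4,3)

Answer: 7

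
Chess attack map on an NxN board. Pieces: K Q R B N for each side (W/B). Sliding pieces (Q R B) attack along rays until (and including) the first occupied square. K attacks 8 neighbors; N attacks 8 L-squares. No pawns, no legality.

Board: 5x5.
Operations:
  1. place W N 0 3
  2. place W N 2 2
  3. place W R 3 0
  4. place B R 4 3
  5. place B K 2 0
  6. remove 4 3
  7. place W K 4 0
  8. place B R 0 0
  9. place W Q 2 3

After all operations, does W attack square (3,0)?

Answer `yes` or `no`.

Answer: yes

Derivation:
Op 1: place WN@(0,3)
Op 2: place WN@(2,2)
Op 3: place WR@(3,0)
Op 4: place BR@(4,3)
Op 5: place BK@(2,0)
Op 6: remove (4,3)
Op 7: place WK@(4,0)
Op 8: place BR@(0,0)
Op 9: place WQ@(2,3)
Per-piece attacks for W:
  WN@(0,3): attacks (2,4) (1,1) (2,2)
  WN@(2,2): attacks (3,4) (4,3) (1,4) (0,3) (3,0) (4,1) (1,0) (0,1)
  WQ@(2,3): attacks (2,4) (2,2) (3,3) (4,3) (1,3) (0,3) (3,4) (3,2) (4,1) (1,4) (1,2) (0,1) [ray(0,-1) blocked at (2,2); ray(-1,0) blocked at (0,3)]
  WR@(3,0): attacks (3,1) (3,2) (3,3) (3,4) (4,0) (2,0) [ray(1,0) blocked at (4,0); ray(-1,0) blocked at (2,0)]
  WK@(4,0): attacks (4,1) (3,0) (3,1)
W attacks (3,0): yes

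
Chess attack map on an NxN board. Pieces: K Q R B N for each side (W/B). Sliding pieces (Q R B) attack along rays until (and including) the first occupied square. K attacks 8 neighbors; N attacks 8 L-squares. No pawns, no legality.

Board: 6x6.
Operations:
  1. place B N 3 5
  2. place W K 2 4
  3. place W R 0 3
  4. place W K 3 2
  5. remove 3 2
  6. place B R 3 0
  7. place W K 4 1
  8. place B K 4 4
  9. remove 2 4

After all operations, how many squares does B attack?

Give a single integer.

Answer: 17

Derivation:
Op 1: place BN@(3,5)
Op 2: place WK@(2,4)
Op 3: place WR@(0,3)
Op 4: place WK@(3,2)
Op 5: remove (3,2)
Op 6: place BR@(3,0)
Op 7: place WK@(4,1)
Op 8: place BK@(4,4)
Op 9: remove (2,4)
Per-piece attacks for B:
  BR@(3,0): attacks (3,1) (3,2) (3,3) (3,4) (3,5) (4,0) (5,0) (2,0) (1,0) (0,0) [ray(0,1) blocked at (3,5)]
  BN@(3,5): attacks (4,3) (5,4) (2,3) (1,4)
  BK@(4,4): attacks (4,5) (4,3) (5,4) (3,4) (5,5) (5,3) (3,5) (3,3)
Union (17 distinct): (0,0) (1,0) (1,4) (2,0) (2,3) (3,1) (3,2) (3,3) (3,4) (3,5) (4,0) (4,3) (4,5) (5,0) (5,3) (5,4) (5,5)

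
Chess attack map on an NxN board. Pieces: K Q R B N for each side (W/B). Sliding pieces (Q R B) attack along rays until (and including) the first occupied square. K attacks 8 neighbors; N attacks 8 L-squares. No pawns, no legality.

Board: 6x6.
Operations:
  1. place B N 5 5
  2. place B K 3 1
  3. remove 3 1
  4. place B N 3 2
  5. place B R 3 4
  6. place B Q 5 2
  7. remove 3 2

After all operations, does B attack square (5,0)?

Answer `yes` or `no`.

Op 1: place BN@(5,5)
Op 2: place BK@(3,1)
Op 3: remove (3,1)
Op 4: place BN@(3,2)
Op 5: place BR@(3,4)
Op 6: place BQ@(5,2)
Op 7: remove (3,2)
Per-piece attacks for B:
  BR@(3,4): attacks (3,5) (3,3) (3,2) (3,1) (3,0) (4,4) (5,4) (2,4) (1,4) (0,4)
  BQ@(5,2): attacks (5,3) (5,4) (5,5) (5,1) (5,0) (4,2) (3,2) (2,2) (1,2) (0,2) (4,3) (3,4) (4,1) (3,0) [ray(0,1) blocked at (5,5); ray(-1,1) blocked at (3,4)]
  BN@(5,5): attacks (4,3) (3,4)
B attacks (5,0): yes

Answer: yes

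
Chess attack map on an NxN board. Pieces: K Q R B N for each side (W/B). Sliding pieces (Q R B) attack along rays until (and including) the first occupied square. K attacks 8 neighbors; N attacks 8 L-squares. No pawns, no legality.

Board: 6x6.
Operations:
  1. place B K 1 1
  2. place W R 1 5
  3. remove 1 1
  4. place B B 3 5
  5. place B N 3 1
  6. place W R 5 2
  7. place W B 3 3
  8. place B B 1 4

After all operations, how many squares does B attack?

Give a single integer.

Op 1: place BK@(1,1)
Op 2: place WR@(1,5)
Op 3: remove (1,1)
Op 4: place BB@(3,5)
Op 5: place BN@(3,1)
Op 6: place WR@(5,2)
Op 7: place WB@(3,3)
Op 8: place BB@(1,4)
Per-piece attacks for B:
  BB@(1,4): attacks (2,5) (2,3) (3,2) (4,1) (5,0) (0,5) (0,3)
  BN@(3,1): attacks (4,3) (5,2) (2,3) (1,2) (5,0) (1,0)
  BB@(3,5): attacks (4,4) (5,3) (2,4) (1,3) (0,2)
Union (16 distinct): (0,2) (0,3) (0,5) (1,0) (1,2) (1,3) (2,3) (2,4) (2,5) (3,2) (4,1) (4,3) (4,4) (5,0) (5,2) (5,3)

Answer: 16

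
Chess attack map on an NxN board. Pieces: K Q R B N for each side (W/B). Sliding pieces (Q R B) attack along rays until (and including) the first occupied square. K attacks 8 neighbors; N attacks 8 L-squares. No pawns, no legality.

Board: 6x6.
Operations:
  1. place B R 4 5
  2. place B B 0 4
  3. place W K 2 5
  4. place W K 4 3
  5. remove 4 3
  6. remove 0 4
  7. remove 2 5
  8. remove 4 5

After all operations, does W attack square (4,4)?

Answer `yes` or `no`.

Op 1: place BR@(4,5)
Op 2: place BB@(0,4)
Op 3: place WK@(2,5)
Op 4: place WK@(4,3)
Op 5: remove (4,3)
Op 6: remove (0,4)
Op 7: remove (2,5)
Op 8: remove (4,5)
Per-piece attacks for W:
W attacks (4,4): no

Answer: no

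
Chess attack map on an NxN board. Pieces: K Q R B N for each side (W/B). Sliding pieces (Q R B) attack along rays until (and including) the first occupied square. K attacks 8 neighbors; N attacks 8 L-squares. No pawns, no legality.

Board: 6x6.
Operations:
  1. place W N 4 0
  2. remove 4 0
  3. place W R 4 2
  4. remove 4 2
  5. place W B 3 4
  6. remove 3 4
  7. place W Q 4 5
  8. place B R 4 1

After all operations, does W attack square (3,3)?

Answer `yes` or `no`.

Op 1: place WN@(4,0)
Op 2: remove (4,0)
Op 3: place WR@(4,2)
Op 4: remove (4,2)
Op 5: place WB@(3,4)
Op 6: remove (3,4)
Op 7: place WQ@(4,5)
Op 8: place BR@(4,1)
Per-piece attacks for W:
  WQ@(4,5): attacks (4,4) (4,3) (4,2) (4,1) (5,5) (3,5) (2,5) (1,5) (0,5) (5,4) (3,4) (2,3) (1,2) (0,1) [ray(0,-1) blocked at (4,1)]
W attacks (3,3): no

Answer: no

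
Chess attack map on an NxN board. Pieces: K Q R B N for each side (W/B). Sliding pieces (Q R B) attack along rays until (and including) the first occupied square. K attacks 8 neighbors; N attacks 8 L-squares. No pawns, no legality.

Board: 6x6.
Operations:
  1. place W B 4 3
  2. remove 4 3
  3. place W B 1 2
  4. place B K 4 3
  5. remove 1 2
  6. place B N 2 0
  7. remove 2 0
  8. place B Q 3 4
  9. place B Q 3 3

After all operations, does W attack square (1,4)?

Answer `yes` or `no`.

Op 1: place WB@(4,3)
Op 2: remove (4,3)
Op 3: place WB@(1,2)
Op 4: place BK@(4,3)
Op 5: remove (1,2)
Op 6: place BN@(2,0)
Op 7: remove (2,0)
Op 8: place BQ@(3,4)
Op 9: place BQ@(3,3)
Per-piece attacks for W:
W attacks (1,4): no

Answer: no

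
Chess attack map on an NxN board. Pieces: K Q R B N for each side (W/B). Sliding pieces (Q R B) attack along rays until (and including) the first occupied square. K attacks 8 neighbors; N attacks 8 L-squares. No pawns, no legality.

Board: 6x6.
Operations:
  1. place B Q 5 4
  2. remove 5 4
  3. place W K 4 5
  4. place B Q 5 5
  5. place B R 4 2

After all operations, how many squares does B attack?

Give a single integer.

Answer: 17

Derivation:
Op 1: place BQ@(5,4)
Op 2: remove (5,4)
Op 3: place WK@(4,5)
Op 4: place BQ@(5,5)
Op 5: place BR@(4,2)
Per-piece attacks for B:
  BR@(4,2): attacks (4,3) (4,4) (4,5) (4,1) (4,0) (5,2) (3,2) (2,2) (1,2) (0,2) [ray(0,1) blocked at (4,5)]
  BQ@(5,5): attacks (5,4) (5,3) (5,2) (5,1) (5,0) (4,5) (4,4) (3,3) (2,2) (1,1) (0,0) [ray(-1,0) blocked at (4,5)]
Union (17 distinct): (0,0) (0,2) (1,1) (1,2) (2,2) (3,2) (3,3) (4,0) (4,1) (4,3) (4,4) (4,5) (5,0) (5,1) (5,2) (5,3) (5,4)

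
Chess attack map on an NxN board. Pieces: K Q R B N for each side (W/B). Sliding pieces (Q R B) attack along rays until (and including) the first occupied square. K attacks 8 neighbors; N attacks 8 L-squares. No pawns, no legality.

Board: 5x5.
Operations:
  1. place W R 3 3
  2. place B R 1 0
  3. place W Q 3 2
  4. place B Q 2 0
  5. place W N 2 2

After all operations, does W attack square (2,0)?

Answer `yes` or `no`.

Answer: no

Derivation:
Op 1: place WR@(3,3)
Op 2: place BR@(1,0)
Op 3: place WQ@(3,2)
Op 4: place BQ@(2,0)
Op 5: place WN@(2,2)
Per-piece attacks for W:
  WN@(2,2): attacks (3,4) (4,3) (1,4) (0,3) (3,0) (4,1) (1,0) (0,1)
  WQ@(3,2): attacks (3,3) (3,1) (3,0) (4,2) (2,2) (4,3) (4,1) (2,3) (1,4) (2,1) (1,0) [ray(0,1) blocked at (3,3); ray(-1,0) blocked at (2,2); ray(-1,-1) blocked at (1,0)]
  WR@(3,3): attacks (3,4) (3,2) (4,3) (2,3) (1,3) (0,3) [ray(0,-1) blocked at (3,2)]
W attacks (2,0): no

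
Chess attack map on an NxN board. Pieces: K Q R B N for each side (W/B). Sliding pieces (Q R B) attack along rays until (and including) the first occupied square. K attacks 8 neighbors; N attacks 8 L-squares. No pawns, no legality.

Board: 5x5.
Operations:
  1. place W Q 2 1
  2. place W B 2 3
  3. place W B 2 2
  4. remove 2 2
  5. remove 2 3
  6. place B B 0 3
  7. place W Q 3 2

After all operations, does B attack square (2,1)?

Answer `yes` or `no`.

Answer: yes

Derivation:
Op 1: place WQ@(2,1)
Op 2: place WB@(2,3)
Op 3: place WB@(2,2)
Op 4: remove (2,2)
Op 5: remove (2,3)
Op 6: place BB@(0,3)
Op 7: place WQ@(3,2)
Per-piece attacks for B:
  BB@(0,3): attacks (1,4) (1,2) (2,1) [ray(1,-1) blocked at (2,1)]
B attacks (2,1): yes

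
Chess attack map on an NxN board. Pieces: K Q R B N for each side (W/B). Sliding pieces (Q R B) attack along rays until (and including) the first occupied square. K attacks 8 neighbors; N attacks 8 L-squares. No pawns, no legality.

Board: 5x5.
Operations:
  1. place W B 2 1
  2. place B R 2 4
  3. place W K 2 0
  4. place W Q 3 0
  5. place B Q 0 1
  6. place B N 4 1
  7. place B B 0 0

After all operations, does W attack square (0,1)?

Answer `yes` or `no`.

Op 1: place WB@(2,1)
Op 2: place BR@(2,4)
Op 3: place WK@(2,0)
Op 4: place WQ@(3,0)
Op 5: place BQ@(0,1)
Op 6: place BN@(4,1)
Op 7: place BB@(0,0)
Per-piece attacks for W:
  WK@(2,0): attacks (2,1) (3,0) (1,0) (3,1) (1,1)
  WB@(2,1): attacks (3,2) (4,3) (3,0) (1,2) (0,3) (1,0) [ray(1,-1) blocked at (3,0)]
  WQ@(3,0): attacks (3,1) (3,2) (3,3) (3,4) (4,0) (2,0) (4,1) (2,1) [ray(-1,0) blocked at (2,0); ray(1,1) blocked at (4,1); ray(-1,1) blocked at (2,1)]
W attacks (0,1): no

Answer: no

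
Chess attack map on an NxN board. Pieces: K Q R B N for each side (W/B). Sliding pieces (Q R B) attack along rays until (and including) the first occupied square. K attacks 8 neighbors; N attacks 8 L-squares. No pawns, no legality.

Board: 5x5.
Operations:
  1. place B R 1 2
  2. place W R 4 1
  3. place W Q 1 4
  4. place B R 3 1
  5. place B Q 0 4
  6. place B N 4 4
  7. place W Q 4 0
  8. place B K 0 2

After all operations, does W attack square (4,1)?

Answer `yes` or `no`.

Answer: yes

Derivation:
Op 1: place BR@(1,2)
Op 2: place WR@(4,1)
Op 3: place WQ@(1,4)
Op 4: place BR@(3,1)
Op 5: place BQ@(0,4)
Op 6: place BN@(4,4)
Op 7: place WQ@(4,0)
Op 8: place BK@(0,2)
Per-piece attacks for W:
  WQ@(1,4): attacks (1,3) (1,2) (2,4) (3,4) (4,4) (0,4) (2,3) (3,2) (4,1) (0,3) [ray(0,-1) blocked at (1,2); ray(1,0) blocked at (4,4); ray(-1,0) blocked at (0,4); ray(1,-1) blocked at (4,1)]
  WQ@(4,0): attacks (4,1) (3,0) (2,0) (1,0) (0,0) (3,1) [ray(0,1) blocked at (4,1); ray(-1,1) blocked at (3,1)]
  WR@(4,1): attacks (4,2) (4,3) (4,4) (4,0) (3,1) [ray(0,1) blocked at (4,4); ray(0,-1) blocked at (4,0); ray(-1,0) blocked at (3,1)]
W attacks (4,1): yes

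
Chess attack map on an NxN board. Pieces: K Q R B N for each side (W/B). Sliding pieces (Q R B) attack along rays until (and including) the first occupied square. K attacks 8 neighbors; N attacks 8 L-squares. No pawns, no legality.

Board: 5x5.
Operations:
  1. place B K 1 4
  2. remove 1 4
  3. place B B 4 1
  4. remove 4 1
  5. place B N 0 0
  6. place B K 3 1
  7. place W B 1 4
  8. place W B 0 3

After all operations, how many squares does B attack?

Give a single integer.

Op 1: place BK@(1,4)
Op 2: remove (1,4)
Op 3: place BB@(4,1)
Op 4: remove (4,1)
Op 5: place BN@(0,0)
Op 6: place BK@(3,1)
Op 7: place WB@(1,4)
Op 8: place WB@(0,3)
Per-piece attacks for B:
  BN@(0,0): attacks (1,2) (2,1)
  BK@(3,1): attacks (3,2) (3,0) (4,1) (2,1) (4,2) (4,0) (2,2) (2,0)
Union (9 distinct): (1,2) (2,0) (2,1) (2,2) (3,0) (3,2) (4,0) (4,1) (4,2)

Answer: 9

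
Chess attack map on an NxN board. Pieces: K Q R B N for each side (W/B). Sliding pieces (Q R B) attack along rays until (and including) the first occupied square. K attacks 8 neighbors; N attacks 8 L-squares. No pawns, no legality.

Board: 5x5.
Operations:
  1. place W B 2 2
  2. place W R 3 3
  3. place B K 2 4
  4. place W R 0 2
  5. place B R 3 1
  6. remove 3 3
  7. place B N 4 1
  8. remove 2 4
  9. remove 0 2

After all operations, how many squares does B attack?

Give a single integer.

Answer: 10

Derivation:
Op 1: place WB@(2,2)
Op 2: place WR@(3,3)
Op 3: place BK@(2,4)
Op 4: place WR@(0,2)
Op 5: place BR@(3,1)
Op 6: remove (3,3)
Op 7: place BN@(4,1)
Op 8: remove (2,4)
Op 9: remove (0,2)
Per-piece attacks for B:
  BR@(3,1): attacks (3,2) (3,3) (3,4) (3,0) (4,1) (2,1) (1,1) (0,1) [ray(1,0) blocked at (4,1)]
  BN@(4,1): attacks (3,3) (2,2) (2,0)
Union (10 distinct): (0,1) (1,1) (2,0) (2,1) (2,2) (3,0) (3,2) (3,3) (3,4) (4,1)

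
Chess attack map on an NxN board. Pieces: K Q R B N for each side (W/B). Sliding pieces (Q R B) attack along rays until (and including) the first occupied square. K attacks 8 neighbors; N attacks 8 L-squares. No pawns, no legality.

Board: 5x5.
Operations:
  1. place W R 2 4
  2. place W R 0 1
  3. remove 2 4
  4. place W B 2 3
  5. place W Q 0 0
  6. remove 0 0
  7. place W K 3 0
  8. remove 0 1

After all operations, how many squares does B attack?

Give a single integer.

Answer: 0

Derivation:
Op 1: place WR@(2,4)
Op 2: place WR@(0,1)
Op 3: remove (2,4)
Op 4: place WB@(2,3)
Op 5: place WQ@(0,0)
Op 6: remove (0,0)
Op 7: place WK@(3,0)
Op 8: remove (0,1)
Per-piece attacks for B:
Union (0 distinct): (none)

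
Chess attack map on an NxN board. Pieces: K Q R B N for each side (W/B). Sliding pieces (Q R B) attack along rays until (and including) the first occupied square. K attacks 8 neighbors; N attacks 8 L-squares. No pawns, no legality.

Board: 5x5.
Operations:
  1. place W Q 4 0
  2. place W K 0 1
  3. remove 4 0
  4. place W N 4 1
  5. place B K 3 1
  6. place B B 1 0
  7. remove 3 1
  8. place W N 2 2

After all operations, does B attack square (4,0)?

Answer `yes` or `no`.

Op 1: place WQ@(4,0)
Op 2: place WK@(0,1)
Op 3: remove (4,0)
Op 4: place WN@(4,1)
Op 5: place BK@(3,1)
Op 6: place BB@(1,0)
Op 7: remove (3,1)
Op 8: place WN@(2,2)
Per-piece attacks for B:
  BB@(1,0): attacks (2,1) (3,2) (4,3) (0,1) [ray(-1,1) blocked at (0,1)]
B attacks (4,0): no

Answer: no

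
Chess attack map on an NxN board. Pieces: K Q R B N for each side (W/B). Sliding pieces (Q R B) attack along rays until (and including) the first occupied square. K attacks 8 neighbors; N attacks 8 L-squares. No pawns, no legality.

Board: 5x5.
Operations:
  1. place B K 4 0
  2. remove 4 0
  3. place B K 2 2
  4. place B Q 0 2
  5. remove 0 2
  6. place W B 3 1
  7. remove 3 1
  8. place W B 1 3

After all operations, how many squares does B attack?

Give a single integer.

Op 1: place BK@(4,0)
Op 2: remove (4,0)
Op 3: place BK@(2,2)
Op 4: place BQ@(0,2)
Op 5: remove (0,2)
Op 6: place WB@(3,1)
Op 7: remove (3,1)
Op 8: place WB@(1,3)
Per-piece attacks for B:
  BK@(2,2): attacks (2,3) (2,1) (3,2) (1,2) (3,3) (3,1) (1,3) (1,1)
Union (8 distinct): (1,1) (1,2) (1,3) (2,1) (2,3) (3,1) (3,2) (3,3)

Answer: 8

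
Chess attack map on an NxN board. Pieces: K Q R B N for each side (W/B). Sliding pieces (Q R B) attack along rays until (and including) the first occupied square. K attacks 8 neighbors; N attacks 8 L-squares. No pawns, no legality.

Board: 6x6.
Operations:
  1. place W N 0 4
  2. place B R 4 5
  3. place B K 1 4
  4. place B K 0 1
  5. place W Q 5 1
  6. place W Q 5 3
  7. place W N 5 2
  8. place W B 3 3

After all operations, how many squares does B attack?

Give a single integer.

Answer: 20

Derivation:
Op 1: place WN@(0,4)
Op 2: place BR@(4,5)
Op 3: place BK@(1,4)
Op 4: place BK@(0,1)
Op 5: place WQ@(5,1)
Op 6: place WQ@(5,3)
Op 7: place WN@(5,2)
Op 8: place WB@(3,3)
Per-piece attacks for B:
  BK@(0,1): attacks (0,2) (0,0) (1,1) (1,2) (1,0)
  BK@(1,4): attacks (1,5) (1,3) (2,4) (0,4) (2,5) (2,3) (0,5) (0,3)
  BR@(4,5): attacks (4,4) (4,3) (4,2) (4,1) (4,0) (5,5) (3,5) (2,5) (1,5) (0,5)
Union (20 distinct): (0,0) (0,2) (0,3) (0,4) (0,5) (1,0) (1,1) (1,2) (1,3) (1,5) (2,3) (2,4) (2,5) (3,5) (4,0) (4,1) (4,2) (4,3) (4,4) (5,5)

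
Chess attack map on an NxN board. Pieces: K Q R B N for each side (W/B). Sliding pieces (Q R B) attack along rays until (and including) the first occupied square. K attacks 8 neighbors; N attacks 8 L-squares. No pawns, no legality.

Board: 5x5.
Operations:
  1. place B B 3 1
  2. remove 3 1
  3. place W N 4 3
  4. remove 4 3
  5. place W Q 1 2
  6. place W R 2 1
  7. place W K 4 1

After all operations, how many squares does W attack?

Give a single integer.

Answer: 19

Derivation:
Op 1: place BB@(3,1)
Op 2: remove (3,1)
Op 3: place WN@(4,3)
Op 4: remove (4,3)
Op 5: place WQ@(1,2)
Op 6: place WR@(2,1)
Op 7: place WK@(4,1)
Per-piece attacks for W:
  WQ@(1,2): attacks (1,3) (1,4) (1,1) (1,0) (2,2) (3,2) (4,2) (0,2) (2,3) (3,4) (2,1) (0,3) (0,1) [ray(1,-1) blocked at (2,1)]
  WR@(2,1): attacks (2,2) (2,3) (2,4) (2,0) (3,1) (4,1) (1,1) (0,1) [ray(1,0) blocked at (4,1)]
  WK@(4,1): attacks (4,2) (4,0) (3,1) (3,2) (3,0)
Union (19 distinct): (0,1) (0,2) (0,3) (1,0) (1,1) (1,3) (1,4) (2,0) (2,1) (2,2) (2,3) (2,4) (3,0) (3,1) (3,2) (3,4) (4,0) (4,1) (4,2)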